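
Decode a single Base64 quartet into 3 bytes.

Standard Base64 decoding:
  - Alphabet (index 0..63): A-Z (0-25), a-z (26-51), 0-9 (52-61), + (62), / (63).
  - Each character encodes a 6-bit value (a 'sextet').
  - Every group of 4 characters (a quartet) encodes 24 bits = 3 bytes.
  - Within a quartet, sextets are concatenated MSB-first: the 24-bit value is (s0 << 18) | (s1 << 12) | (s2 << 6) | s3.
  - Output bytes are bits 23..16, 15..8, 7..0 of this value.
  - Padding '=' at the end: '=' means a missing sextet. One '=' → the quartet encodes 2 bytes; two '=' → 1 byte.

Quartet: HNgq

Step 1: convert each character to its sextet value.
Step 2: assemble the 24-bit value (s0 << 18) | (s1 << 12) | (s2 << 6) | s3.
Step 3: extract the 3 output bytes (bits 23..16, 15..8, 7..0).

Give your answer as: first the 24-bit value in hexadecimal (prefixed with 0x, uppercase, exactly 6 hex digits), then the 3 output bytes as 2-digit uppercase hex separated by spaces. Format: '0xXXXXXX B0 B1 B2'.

Answer: 0x1CD82A 1C D8 2A

Derivation:
Sextets: H=7, N=13, g=32, q=42
24-bit: (7<<18) | (13<<12) | (32<<6) | 42
      = 0x1C0000 | 0x00D000 | 0x000800 | 0x00002A
      = 0x1CD82A
Bytes: (v>>16)&0xFF=1C, (v>>8)&0xFF=D8, v&0xFF=2A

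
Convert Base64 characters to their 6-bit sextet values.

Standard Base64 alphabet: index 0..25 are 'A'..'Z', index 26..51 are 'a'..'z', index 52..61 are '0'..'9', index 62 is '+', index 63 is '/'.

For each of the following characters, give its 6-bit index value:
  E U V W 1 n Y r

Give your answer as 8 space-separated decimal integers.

Answer: 4 20 21 22 53 39 24 43

Derivation:
'E': A..Z range, ord('E') − ord('A') = 4
'U': A..Z range, ord('U') − ord('A') = 20
'V': A..Z range, ord('V') − ord('A') = 21
'W': A..Z range, ord('W') − ord('A') = 22
'1': 0..9 range, 52 + ord('1') − ord('0') = 53
'n': a..z range, 26 + ord('n') − ord('a') = 39
'Y': A..Z range, ord('Y') − ord('A') = 24
'r': a..z range, 26 + ord('r') − ord('a') = 43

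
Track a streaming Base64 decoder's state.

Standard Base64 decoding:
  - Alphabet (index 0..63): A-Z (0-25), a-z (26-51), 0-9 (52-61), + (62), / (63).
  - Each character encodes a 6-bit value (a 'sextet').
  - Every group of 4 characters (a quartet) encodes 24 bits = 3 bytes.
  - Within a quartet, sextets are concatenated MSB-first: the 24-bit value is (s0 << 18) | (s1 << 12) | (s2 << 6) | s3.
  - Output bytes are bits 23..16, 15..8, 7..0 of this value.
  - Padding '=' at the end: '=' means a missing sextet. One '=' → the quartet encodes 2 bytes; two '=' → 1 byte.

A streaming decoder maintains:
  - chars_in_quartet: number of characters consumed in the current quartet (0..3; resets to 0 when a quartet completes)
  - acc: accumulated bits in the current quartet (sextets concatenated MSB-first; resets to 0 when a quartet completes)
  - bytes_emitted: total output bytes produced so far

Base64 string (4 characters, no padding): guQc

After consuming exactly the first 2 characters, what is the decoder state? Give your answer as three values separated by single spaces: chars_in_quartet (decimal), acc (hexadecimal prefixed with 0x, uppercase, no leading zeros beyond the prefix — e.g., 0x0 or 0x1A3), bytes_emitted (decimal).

After char 0 ('g'=32): chars_in_quartet=1 acc=0x20 bytes_emitted=0
After char 1 ('u'=46): chars_in_quartet=2 acc=0x82E bytes_emitted=0

Answer: 2 0x82E 0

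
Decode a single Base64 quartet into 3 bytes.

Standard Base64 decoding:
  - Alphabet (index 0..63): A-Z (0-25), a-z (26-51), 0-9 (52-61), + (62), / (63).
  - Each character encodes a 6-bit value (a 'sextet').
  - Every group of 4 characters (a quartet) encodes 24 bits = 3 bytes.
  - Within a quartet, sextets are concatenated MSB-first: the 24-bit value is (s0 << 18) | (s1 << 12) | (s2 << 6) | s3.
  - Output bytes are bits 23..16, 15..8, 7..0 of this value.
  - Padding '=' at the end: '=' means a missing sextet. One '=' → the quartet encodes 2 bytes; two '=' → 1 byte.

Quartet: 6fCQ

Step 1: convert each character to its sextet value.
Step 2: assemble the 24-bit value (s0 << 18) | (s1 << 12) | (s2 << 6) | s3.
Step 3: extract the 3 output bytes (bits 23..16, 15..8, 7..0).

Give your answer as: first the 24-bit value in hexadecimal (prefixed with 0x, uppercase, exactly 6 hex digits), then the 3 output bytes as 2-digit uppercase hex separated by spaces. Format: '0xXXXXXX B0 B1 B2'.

Sextets: 6=58, f=31, C=2, Q=16
24-bit: (58<<18) | (31<<12) | (2<<6) | 16
      = 0xE80000 | 0x01F000 | 0x000080 | 0x000010
      = 0xE9F090
Bytes: (v>>16)&0xFF=E9, (v>>8)&0xFF=F0, v&0xFF=90

Answer: 0xE9F090 E9 F0 90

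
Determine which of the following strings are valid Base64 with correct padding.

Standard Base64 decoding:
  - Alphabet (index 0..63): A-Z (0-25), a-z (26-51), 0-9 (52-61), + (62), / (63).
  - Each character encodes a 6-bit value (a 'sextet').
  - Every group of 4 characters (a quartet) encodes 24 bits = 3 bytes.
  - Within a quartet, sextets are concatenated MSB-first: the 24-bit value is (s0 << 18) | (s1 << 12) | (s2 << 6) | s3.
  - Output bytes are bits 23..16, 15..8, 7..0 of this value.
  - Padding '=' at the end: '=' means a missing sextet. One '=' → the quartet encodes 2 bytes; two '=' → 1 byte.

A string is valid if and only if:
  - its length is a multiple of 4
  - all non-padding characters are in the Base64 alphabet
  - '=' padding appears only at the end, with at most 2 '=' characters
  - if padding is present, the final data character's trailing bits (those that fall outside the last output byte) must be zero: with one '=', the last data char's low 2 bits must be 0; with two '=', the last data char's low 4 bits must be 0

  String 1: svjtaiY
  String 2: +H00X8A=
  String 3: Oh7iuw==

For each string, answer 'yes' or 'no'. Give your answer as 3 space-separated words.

String 1: 'svjtaiY' → invalid (len=7 not mult of 4)
String 2: '+H00X8A=' → valid
String 3: 'Oh7iuw==' → valid

Answer: no yes yes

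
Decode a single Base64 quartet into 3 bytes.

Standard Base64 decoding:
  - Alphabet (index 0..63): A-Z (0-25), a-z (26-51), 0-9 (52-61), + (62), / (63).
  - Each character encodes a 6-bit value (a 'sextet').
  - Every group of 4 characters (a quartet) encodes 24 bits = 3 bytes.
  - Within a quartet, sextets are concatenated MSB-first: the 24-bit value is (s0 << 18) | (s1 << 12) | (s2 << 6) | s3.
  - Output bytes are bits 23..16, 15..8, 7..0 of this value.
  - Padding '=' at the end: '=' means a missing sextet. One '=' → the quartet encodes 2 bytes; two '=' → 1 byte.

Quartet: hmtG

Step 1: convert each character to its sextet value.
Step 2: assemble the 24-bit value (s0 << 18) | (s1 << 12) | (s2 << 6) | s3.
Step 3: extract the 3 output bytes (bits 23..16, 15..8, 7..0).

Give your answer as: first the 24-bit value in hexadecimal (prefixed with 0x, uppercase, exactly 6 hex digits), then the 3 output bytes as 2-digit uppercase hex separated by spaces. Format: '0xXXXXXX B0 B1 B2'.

Answer: 0x866B46 86 6B 46

Derivation:
Sextets: h=33, m=38, t=45, G=6
24-bit: (33<<18) | (38<<12) | (45<<6) | 6
      = 0x840000 | 0x026000 | 0x000B40 | 0x000006
      = 0x866B46
Bytes: (v>>16)&0xFF=86, (v>>8)&0xFF=6B, v&0xFF=46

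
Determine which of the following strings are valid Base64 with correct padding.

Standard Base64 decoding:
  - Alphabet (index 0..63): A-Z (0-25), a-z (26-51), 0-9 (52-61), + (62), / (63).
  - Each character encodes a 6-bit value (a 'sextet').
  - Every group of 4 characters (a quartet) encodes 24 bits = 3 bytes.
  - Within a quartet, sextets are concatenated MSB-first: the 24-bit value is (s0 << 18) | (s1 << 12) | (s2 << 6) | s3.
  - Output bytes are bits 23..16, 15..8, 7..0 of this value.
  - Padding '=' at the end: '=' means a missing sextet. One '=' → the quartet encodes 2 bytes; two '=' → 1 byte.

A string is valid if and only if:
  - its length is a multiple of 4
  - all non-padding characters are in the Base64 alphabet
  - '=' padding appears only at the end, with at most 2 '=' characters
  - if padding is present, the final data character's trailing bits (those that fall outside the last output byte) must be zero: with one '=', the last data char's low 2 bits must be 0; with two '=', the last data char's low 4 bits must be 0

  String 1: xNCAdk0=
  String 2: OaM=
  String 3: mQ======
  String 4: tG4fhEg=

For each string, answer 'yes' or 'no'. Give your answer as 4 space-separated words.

Answer: yes yes no yes

Derivation:
String 1: 'xNCAdk0=' → valid
String 2: 'OaM=' → valid
String 3: 'mQ======' → invalid (6 pad chars (max 2))
String 4: 'tG4fhEg=' → valid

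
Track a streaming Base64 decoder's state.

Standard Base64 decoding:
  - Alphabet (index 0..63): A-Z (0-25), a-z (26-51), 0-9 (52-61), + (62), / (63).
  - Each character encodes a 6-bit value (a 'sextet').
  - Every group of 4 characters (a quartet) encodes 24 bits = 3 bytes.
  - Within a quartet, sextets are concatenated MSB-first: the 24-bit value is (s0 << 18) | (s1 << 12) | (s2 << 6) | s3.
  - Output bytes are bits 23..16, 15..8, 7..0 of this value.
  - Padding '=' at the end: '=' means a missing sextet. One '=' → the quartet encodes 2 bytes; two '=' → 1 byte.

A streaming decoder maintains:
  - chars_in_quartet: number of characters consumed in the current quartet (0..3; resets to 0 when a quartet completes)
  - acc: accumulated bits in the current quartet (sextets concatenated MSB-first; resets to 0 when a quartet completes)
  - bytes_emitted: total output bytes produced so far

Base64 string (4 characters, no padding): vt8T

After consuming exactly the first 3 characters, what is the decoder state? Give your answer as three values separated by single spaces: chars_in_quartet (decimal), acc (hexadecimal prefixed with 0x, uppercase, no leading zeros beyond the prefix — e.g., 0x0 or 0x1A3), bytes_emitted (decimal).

After char 0 ('v'=47): chars_in_quartet=1 acc=0x2F bytes_emitted=0
After char 1 ('t'=45): chars_in_quartet=2 acc=0xBED bytes_emitted=0
After char 2 ('8'=60): chars_in_quartet=3 acc=0x2FB7C bytes_emitted=0

Answer: 3 0x2FB7C 0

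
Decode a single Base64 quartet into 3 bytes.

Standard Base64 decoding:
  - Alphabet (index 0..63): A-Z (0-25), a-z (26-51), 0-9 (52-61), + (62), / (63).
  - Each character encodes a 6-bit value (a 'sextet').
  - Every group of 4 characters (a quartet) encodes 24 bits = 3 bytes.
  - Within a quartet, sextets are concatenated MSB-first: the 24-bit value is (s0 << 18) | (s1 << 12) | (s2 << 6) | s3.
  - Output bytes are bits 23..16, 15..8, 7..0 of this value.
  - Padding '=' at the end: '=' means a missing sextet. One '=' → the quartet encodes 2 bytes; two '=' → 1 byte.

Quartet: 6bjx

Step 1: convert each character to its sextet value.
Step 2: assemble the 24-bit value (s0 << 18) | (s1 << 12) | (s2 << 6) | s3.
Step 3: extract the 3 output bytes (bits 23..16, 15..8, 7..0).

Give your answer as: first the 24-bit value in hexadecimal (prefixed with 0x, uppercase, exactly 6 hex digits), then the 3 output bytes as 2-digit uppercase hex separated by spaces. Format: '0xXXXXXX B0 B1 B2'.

Sextets: 6=58, b=27, j=35, x=49
24-bit: (58<<18) | (27<<12) | (35<<6) | 49
      = 0xE80000 | 0x01B000 | 0x0008C0 | 0x000031
      = 0xE9B8F1
Bytes: (v>>16)&0xFF=E9, (v>>8)&0xFF=B8, v&0xFF=F1

Answer: 0xE9B8F1 E9 B8 F1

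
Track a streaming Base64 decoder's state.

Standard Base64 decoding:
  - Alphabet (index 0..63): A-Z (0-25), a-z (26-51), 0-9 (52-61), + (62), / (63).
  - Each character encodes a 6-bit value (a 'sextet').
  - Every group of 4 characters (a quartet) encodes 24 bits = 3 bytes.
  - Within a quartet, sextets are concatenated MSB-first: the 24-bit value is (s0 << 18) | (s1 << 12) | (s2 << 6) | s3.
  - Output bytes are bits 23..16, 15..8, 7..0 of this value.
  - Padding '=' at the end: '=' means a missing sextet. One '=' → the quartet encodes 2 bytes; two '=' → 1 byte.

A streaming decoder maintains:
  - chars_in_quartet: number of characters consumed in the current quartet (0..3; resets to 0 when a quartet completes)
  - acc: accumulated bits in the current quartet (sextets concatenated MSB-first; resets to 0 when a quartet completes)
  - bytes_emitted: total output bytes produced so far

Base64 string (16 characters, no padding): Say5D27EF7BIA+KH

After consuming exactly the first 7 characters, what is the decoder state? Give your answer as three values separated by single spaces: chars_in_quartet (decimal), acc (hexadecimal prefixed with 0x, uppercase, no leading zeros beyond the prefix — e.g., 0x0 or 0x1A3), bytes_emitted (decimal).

Answer: 3 0x3DBB 3

Derivation:
After char 0 ('S'=18): chars_in_quartet=1 acc=0x12 bytes_emitted=0
After char 1 ('a'=26): chars_in_quartet=2 acc=0x49A bytes_emitted=0
After char 2 ('y'=50): chars_in_quartet=3 acc=0x126B2 bytes_emitted=0
After char 3 ('5'=57): chars_in_quartet=4 acc=0x49ACB9 -> emit 49 AC B9, reset; bytes_emitted=3
After char 4 ('D'=3): chars_in_quartet=1 acc=0x3 bytes_emitted=3
After char 5 ('2'=54): chars_in_quartet=2 acc=0xF6 bytes_emitted=3
After char 6 ('7'=59): chars_in_quartet=3 acc=0x3DBB bytes_emitted=3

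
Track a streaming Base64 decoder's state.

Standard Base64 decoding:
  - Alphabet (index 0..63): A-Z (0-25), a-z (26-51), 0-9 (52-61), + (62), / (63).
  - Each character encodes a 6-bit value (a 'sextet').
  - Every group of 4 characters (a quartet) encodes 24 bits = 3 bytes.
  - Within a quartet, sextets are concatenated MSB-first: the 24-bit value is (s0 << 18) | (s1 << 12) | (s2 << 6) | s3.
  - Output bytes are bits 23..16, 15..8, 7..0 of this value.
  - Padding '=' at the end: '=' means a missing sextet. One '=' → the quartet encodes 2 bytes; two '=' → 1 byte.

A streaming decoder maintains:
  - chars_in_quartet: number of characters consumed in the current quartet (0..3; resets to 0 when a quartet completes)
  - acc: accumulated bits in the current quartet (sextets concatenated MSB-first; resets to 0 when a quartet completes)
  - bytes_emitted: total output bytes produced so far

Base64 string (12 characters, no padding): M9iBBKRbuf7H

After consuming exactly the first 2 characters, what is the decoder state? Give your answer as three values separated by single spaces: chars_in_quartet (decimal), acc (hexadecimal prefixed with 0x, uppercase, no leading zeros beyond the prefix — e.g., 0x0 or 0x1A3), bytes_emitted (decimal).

After char 0 ('M'=12): chars_in_quartet=1 acc=0xC bytes_emitted=0
After char 1 ('9'=61): chars_in_quartet=2 acc=0x33D bytes_emitted=0

Answer: 2 0x33D 0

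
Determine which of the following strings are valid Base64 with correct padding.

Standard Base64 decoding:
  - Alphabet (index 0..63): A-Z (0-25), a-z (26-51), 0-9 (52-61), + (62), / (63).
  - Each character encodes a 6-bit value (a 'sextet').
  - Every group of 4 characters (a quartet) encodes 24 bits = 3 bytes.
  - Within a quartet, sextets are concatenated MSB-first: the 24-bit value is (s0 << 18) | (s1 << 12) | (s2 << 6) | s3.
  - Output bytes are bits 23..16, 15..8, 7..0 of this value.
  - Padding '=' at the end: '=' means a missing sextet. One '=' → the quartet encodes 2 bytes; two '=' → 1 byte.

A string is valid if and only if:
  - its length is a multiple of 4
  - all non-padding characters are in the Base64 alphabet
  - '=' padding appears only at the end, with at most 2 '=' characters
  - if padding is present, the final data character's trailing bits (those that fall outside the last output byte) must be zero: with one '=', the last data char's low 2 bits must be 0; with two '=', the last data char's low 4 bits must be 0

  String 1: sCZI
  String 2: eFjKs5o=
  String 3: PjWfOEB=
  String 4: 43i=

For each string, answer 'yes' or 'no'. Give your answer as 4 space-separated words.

String 1: 'sCZI' → valid
String 2: 'eFjKs5o=' → valid
String 3: 'PjWfOEB=' → invalid (bad trailing bits)
String 4: '43i=' → invalid (bad trailing bits)

Answer: yes yes no no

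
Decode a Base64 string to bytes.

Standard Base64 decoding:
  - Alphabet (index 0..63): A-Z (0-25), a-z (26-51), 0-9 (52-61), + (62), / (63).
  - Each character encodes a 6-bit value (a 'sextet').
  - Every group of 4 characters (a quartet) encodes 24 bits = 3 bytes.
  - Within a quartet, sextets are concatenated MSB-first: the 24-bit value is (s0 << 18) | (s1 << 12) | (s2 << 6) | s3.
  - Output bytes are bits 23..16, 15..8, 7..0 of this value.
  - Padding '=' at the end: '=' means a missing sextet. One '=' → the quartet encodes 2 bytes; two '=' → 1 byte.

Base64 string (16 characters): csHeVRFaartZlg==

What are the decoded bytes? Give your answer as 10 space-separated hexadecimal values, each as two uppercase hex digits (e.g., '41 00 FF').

Answer: 72 C1 DE 55 11 5A 6A BB 59 96

Derivation:
After char 0 ('c'=28): chars_in_quartet=1 acc=0x1C bytes_emitted=0
After char 1 ('s'=44): chars_in_quartet=2 acc=0x72C bytes_emitted=0
After char 2 ('H'=7): chars_in_quartet=3 acc=0x1CB07 bytes_emitted=0
After char 3 ('e'=30): chars_in_quartet=4 acc=0x72C1DE -> emit 72 C1 DE, reset; bytes_emitted=3
After char 4 ('V'=21): chars_in_quartet=1 acc=0x15 bytes_emitted=3
After char 5 ('R'=17): chars_in_quartet=2 acc=0x551 bytes_emitted=3
After char 6 ('F'=5): chars_in_quartet=3 acc=0x15445 bytes_emitted=3
After char 7 ('a'=26): chars_in_quartet=4 acc=0x55115A -> emit 55 11 5A, reset; bytes_emitted=6
After char 8 ('a'=26): chars_in_quartet=1 acc=0x1A bytes_emitted=6
After char 9 ('r'=43): chars_in_quartet=2 acc=0x6AB bytes_emitted=6
After char 10 ('t'=45): chars_in_quartet=3 acc=0x1AAED bytes_emitted=6
After char 11 ('Z'=25): chars_in_quartet=4 acc=0x6ABB59 -> emit 6A BB 59, reset; bytes_emitted=9
After char 12 ('l'=37): chars_in_quartet=1 acc=0x25 bytes_emitted=9
After char 13 ('g'=32): chars_in_quartet=2 acc=0x960 bytes_emitted=9
Padding '==': partial quartet acc=0x960 -> emit 96; bytes_emitted=10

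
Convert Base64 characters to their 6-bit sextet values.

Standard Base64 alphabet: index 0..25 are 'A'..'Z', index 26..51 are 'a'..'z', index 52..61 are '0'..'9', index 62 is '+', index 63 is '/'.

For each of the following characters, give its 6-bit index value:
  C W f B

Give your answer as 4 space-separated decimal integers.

Answer: 2 22 31 1

Derivation:
'C': A..Z range, ord('C') − ord('A') = 2
'W': A..Z range, ord('W') − ord('A') = 22
'f': a..z range, 26 + ord('f') − ord('a') = 31
'B': A..Z range, ord('B') − ord('A') = 1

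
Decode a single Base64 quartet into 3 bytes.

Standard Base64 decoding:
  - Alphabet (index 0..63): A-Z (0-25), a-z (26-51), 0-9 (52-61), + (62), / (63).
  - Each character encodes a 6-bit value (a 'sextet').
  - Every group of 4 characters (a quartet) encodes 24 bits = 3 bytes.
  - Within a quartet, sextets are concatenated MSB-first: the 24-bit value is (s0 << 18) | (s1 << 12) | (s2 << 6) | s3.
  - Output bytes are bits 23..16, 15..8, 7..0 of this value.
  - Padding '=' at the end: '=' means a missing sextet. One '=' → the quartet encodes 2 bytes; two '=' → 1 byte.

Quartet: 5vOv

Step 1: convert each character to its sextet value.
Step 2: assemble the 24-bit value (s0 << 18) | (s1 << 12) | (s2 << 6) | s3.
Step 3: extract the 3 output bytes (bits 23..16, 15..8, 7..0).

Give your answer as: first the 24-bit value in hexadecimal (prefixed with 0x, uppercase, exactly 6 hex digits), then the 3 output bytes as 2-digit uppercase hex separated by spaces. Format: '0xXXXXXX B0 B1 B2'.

Answer: 0xE6F3AF E6 F3 AF

Derivation:
Sextets: 5=57, v=47, O=14, v=47
24-bit: (57<<18) | (47<<12) | (14<<6) | 47
      = 0xE40000 | 0x02F000 | 0x000380 | 0x00002F
      = 0xE6F3AF
Bytes: (v>>16)&0xFF=E6, (v>>8)&0xFF=F3, v&0xFF=AF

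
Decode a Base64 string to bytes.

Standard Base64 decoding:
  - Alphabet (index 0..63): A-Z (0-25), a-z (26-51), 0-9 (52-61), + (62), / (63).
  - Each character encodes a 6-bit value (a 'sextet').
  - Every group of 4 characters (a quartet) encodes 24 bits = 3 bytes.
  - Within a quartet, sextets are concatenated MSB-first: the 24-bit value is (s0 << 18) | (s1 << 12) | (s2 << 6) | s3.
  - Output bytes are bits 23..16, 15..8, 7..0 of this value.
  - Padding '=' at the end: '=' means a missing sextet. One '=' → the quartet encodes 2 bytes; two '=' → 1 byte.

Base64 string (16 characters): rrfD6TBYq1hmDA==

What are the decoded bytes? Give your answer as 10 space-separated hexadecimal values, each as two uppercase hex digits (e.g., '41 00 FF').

After char 0 ('r'=43): chars_in_quartet=1 acc=0x2B bytes_emitted=0
After char 1 ('r'=43): chars_in_quartet=2 acc=0xAEB bytes_emitted=0
After char 2 ('f'=31): chars_in_quartet=3 acc=0x2BADF bytes_emitted=0
After char 3 ('D'=3): chars_in_quartet=4 acc=0xAEB7C3 -> emit AE B7 C3, reset; bytes_emitted=3
After char 4 ('6'=58): chars_in_quartet=1 acc=0x3A bytes_emitted=3
After char 5 ('T'=19): chars_in_quartet=2 acc=0xE93 bytes_emitted=3
After char 6 ('B'=1): chars_in_quartet=3 acc=0x3A4C1 bytes_emitted=3
After char 7 ('Y'=24): chars_in_quartet=4 acc=0xE93058 -> emit E9 30 58, reset; bytes_emitted=6
After char 8 ('q'=42): chars_in_quartet=1 acc=0x2A bytes_emitted=6
After char 9 ('1'=53): chars_in_quartet=2 acc=0xAB5 bytes_emitted=6
After char 10 ('h'=33): chars_in_quartet=3 acc=0x2AD61 bytes_emitted=6
After char 11 ('m'=38): chars_in_quartet=4 acc=0xAB5866 -> emit AB 58 66, reset; bytes_emitted=9
After char 12 ('D'=3): chars_in_quartet=1 acc=0x3 bytes_emitted=9
After char 13 ('A'=0): chars_in_quartet=2 acc=0xC0 bytes_emitted=9
Padding '==': partial quartet acc=0xC0 -> emit 0C; bytes_emitted=10

Answer: AE B7 C3 E9 30 58 AB 58 66 0C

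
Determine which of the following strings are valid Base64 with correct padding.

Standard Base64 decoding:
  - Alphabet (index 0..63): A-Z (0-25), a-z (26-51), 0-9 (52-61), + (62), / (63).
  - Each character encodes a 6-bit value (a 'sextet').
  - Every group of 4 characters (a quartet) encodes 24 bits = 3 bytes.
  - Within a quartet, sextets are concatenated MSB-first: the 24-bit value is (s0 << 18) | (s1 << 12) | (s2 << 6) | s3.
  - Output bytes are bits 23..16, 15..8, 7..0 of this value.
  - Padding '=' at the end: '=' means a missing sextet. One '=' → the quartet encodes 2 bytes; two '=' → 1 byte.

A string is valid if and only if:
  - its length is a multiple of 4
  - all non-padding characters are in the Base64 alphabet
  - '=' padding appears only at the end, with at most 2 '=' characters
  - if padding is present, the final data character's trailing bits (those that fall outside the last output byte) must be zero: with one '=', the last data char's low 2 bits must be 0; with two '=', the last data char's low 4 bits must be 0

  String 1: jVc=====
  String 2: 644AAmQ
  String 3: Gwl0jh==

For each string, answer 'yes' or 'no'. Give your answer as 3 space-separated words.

Answer: no no no

Derivation:
String 1: 'jVc=====' → invalid (5 pad chars (max 2))
String 2: '644AAmQ' → invalid (len=7 not mult of 4)
String 3: 'Gwl0jh==' → invalid (bad trailing bits)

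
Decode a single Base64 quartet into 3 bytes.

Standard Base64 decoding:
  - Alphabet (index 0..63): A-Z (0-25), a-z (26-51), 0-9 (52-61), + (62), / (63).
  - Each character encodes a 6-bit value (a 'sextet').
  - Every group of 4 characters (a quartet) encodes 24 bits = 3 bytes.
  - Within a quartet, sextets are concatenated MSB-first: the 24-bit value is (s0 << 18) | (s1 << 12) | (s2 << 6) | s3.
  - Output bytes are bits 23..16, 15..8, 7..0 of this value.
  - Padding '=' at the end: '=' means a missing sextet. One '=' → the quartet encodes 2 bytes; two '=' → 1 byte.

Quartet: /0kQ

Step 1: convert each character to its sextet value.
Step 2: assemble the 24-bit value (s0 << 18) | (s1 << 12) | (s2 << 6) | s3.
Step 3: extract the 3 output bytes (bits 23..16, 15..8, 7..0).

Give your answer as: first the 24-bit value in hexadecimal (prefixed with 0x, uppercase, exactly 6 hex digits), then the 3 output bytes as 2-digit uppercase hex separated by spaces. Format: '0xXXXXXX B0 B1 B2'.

Answer: 0xFF4910 FF 49 10

Derivation:
Sextets: /=63, 0=52, k=36, Q=16
24-bit: (63<<18) | (52<<12) | (36<<6) | 16
      = 0xFC0000 | 0x034000 | 0x000900 | 0x000010
      = 0xFF4910
Bytes: (v>>16)&0xFF=FF, (v>>8)&0xFF=49, v&0xFF=10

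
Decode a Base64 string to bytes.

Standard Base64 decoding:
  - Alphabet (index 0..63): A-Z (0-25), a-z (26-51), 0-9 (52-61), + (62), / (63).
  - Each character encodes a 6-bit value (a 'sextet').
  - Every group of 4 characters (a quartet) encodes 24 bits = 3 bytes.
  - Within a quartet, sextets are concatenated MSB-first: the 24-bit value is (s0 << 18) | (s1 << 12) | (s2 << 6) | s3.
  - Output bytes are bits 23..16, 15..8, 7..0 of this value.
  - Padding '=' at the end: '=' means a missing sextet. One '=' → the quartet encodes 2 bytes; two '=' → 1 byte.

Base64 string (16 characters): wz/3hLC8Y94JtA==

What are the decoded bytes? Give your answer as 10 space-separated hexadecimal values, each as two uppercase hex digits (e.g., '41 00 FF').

Answer: C3 3F F7 84 B0 BC 63 DE 09 B4

Derivation:
After char 0 ('w'=48): chars_in_quartet=1 acc=0x30 bytes_emitted=0
After char 1 ('z'=51): chars_in_quartet=2 acc=0xC33 bytes_emitted=0
After char 2 ('/'=63): chars_in_quartet=3 acc=0x30CFF bytes_emitted=0
After char 3 ('3'=55): chars_in_quartet=4 acc=0xC33FF7 -> emit C3 3F F7, reset; bytes_emitted=3
After char 4 ('h'=33): chars_in_quartet=1 acc=0x21 bytes_emitted=3
After char 5 ('L'=11): chars_in_quartet=2 acc=0x84B bytes_emitted=3
After char 6 ('C'=2): chars_in_quartet=3 acc=0x212C2 bytes_emitted=3
After char 7 ('8'=60): chars_in_quartet=4 acc=0x84B0BC -> emit 84 B0 BC, reset; bytes_emitted=6
After char 8 ('Y'=24): chars_in_quartet=1 acc=0x18 bytes_emitted=6
After char 9 ('9'=61): chars_in_quartet=2 acc=0x63D bytes_emitted=6
After char 10 ('4'=56): chars_in_quartet=3 acc=0x18F78 bytes_emitted=6
After char 11 ('J'=9): chars_in_quartet=4 acc=0x63DE09 -> emit 63 DE 09, reset; bytes_emitted=9
After char 12 ('t'=45): chars_in_quartet=1 acc=0x2D bytes_emitted=9
After char 13 ('A'=0): chars_in_quartet=2 acc=0xB40 bytes_emitted=9
Padding '==': partial quartet acc=0xB40 -> emit B4; bytes_emitted=10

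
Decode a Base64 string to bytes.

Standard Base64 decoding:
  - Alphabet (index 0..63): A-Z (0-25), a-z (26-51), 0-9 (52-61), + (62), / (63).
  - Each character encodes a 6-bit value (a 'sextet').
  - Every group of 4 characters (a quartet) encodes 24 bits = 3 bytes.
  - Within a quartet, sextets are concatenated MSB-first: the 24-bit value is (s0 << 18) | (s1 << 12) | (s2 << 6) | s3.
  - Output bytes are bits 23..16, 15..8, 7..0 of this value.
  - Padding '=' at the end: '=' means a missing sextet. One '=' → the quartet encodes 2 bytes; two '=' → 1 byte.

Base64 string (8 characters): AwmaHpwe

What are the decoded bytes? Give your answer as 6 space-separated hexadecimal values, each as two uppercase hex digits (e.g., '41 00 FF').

Answer: 03 09 9A 1E 9C 1E

Derivation:
After char 0 ('A'=0): chars_in_quartet=1 acc=0x0 bytes_emitted=0
After char 1 ('w'=48): chars_in_quartet=2 acc=0x30 bytes_emitted=0
After char 2 ('m'=38): chars_in_quartet=3 acc=0xC26 bytes_emitted=0
After char 3 ('a'=26): chars_in_quartet=4 acc=0x3099A -> emit 03 09 9A, reset; bytes_emitted=3
After char 4 ('H'=7): chars_in_quartet=1 acc=0x7 bytes_emitted=3
After char 5 ('p'=41): chars_in_quartet=2 acc=0x1E9 bytes_emitted=3
After char 6 ('w'=48): chars_in_quartet=3 acc=0x7A70 bytes_emitted=3
After char 7 ('e'=30): chars_in_quartet=4 acc=0x1E9C1E -> emit 1E 9C 1E, reset; bytes_emitted=6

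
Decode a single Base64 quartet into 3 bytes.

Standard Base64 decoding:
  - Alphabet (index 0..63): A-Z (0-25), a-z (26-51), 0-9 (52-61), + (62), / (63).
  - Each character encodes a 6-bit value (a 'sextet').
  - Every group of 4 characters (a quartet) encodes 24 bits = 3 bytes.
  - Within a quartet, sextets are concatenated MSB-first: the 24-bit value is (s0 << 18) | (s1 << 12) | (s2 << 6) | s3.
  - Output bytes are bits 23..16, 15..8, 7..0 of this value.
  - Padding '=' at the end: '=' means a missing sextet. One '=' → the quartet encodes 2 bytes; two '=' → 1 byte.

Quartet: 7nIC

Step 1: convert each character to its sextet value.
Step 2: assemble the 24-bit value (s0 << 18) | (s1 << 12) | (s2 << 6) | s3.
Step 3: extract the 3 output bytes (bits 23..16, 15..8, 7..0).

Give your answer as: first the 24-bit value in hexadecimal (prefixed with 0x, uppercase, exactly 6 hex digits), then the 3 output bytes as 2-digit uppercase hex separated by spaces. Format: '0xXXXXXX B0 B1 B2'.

Sextets: 7=59, n=39, I=8, C=2
24-bit: (59<<18) | (39<<12) | (8<<6) | 2
      = 0xEC0000 | 0x027000 | 0x000200 | 0x000002
      = 0xEE7202
Bytes: (v>>16)&0xFF=EE, (v>>8)&0xFF=72, v&0xFF=02

Answer: 0xEE7202 EE 72 02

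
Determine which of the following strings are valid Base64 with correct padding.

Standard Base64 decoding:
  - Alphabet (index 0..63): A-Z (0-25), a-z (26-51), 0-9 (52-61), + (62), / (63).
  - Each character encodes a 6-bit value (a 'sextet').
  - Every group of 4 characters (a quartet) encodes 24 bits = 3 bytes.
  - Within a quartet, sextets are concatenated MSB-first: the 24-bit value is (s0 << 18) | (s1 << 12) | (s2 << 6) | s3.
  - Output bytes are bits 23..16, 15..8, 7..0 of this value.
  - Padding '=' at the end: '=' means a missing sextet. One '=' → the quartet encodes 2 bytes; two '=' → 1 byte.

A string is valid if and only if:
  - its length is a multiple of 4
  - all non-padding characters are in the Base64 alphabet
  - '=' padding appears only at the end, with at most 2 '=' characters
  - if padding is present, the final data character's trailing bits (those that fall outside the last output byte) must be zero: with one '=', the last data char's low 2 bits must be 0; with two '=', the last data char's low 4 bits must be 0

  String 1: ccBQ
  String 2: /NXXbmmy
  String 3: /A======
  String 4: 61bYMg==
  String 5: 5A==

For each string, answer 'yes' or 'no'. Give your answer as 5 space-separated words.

String 1: 'ccBQ' → valid
String 2: '/NXXbmmy' → valid
String 3: '/A======' → invalid (6 pad chars (max 2))
String 4: '61bYMg==' → valid
String 5: '5A==' → valid

Answer: yes yes no yes yes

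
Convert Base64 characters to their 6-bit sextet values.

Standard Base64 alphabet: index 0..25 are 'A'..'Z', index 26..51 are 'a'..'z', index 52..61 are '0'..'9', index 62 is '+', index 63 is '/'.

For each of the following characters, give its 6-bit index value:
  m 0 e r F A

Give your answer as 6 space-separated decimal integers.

'm': a..z range, 26 + ord('m') − ord('a') = 38
'0': 0..9 range, 52 + ord('0') − ord('0') = 52
'e': a..z range, 26 + ord('e') − ord('a') = 30
'r': a..z range, 26 + ord('r') − ord('a') = 43
'F': A..Z range, ord('F') − ord('A') = 5
'A': A..Z range, ord('A') − ord('A') = 0

Answer: 38 52 30 43 5 0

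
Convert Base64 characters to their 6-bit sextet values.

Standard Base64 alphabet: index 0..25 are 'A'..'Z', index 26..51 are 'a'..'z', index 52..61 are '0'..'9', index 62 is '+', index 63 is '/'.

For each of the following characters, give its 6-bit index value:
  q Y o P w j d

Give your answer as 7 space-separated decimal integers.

'q': a..z range, 26 + ord('q') − ord('a') = 42
'Y': A..Z range, ord('Y') − ord('A') = 24
'o': a..z range, 26 + ord('o') − ord('a') = 40
'P': A..Z range, ord('P') − ord('A') = 15
'w': a..z range, 26 + ord('w') − ord('a') = 48
'j': a..z range, 26 + ord('j') − ord('a') = 35
'd': a..z range, 26 + ord('d') − ord('a') = 29

Answer: 42 24 40 15 48 35 29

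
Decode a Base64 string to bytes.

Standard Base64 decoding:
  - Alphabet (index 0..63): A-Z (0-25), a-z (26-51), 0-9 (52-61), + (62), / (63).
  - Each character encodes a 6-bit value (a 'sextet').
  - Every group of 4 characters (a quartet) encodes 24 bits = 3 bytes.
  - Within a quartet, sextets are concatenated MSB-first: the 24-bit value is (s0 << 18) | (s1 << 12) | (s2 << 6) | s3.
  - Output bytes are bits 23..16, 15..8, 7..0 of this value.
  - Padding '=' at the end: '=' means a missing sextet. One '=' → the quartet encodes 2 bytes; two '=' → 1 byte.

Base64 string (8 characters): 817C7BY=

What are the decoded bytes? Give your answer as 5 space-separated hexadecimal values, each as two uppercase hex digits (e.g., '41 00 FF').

After char 0 ('8'=60): chars_in_quartet=1 acc=0x3C bytes_emitted=0
After char 1 ('1'=53): chars_in_quartet=2 acc=0xF35 bytes_emitted=0
After char 2 ('7'=59): chars_in_quartet=3 acc=0x3CD7B bytes_emitted=0
After char 3 ('C'=2): chars_in_quartet=4 acc=0xF35EC2 -> emit F3 5E C2, reset; bytes_emitted=3
After char 4 ('7'=59): chars_in_quartet=1 acc=0x3B bytes_emitted=3
After char 5 ('B'=1): chars_in_quartet=2 acc=0xEC1 bytes_emitted=3
After char 6 ('Y'=24): chars_in_quartet=3 acc=0x3B058 bytes_emitted=3
Padding '=': partial quartet acc=0x3B058 -> emit EC 16; bytes_emitted=5

Answer: F3 5E C2 EC 16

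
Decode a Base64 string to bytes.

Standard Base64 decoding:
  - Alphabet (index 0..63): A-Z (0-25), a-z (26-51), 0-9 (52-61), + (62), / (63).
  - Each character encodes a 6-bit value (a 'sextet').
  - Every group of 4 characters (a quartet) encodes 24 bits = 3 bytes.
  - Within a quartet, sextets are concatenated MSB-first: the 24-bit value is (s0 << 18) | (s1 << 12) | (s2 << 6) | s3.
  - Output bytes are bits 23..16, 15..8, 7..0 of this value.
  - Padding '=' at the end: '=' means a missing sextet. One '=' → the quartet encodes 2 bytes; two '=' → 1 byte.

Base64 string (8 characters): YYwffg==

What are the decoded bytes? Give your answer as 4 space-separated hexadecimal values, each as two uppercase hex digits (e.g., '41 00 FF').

After char 0 ('Y'=24): chars_in_quartet=1 acc=0x18 bytes_emitted=0
After char 1 ('Y'=24): chars_in_quartet=2 acc=0x618 bytes_emitted=0
After char 2 ('w'=48): chars_in_quartet=3 acc=0x18630 bytes_emitted=0
After char 3 ('f'=31): chars_in_quartet=4 acc=0x618C1F -> emit 61 8C 1F, reset; bytes_emitted=3
After char 4 ('f'=31): chars_in_quartet=1 acc=0x1F bytes_emitted=3
After char 5 ('g'=32): chars_in_quartet=2 acc=0x7E0 bytes_emitted=3
Padding '==': partial quartet acc=0x7E0 -> emit 7E; bytes_emitted=4

Answer: 61 8C 1F 7E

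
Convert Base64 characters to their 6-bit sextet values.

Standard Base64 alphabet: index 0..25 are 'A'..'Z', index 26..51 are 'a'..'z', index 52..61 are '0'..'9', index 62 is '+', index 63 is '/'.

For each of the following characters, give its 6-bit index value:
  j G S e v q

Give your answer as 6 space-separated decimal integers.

Answer: 35 6 18 30 47 42

Derivation:
'j': a..z range, 26 + ord('j') − ord('a') = 35
'G': A..Z range, ord('G') − ord('A') = 6
'S': A..Z range, ord('S') − ord('A') = 18
'e': a..z range, 26 + ord('e') − ord('a') = 30
'v': a..z range, 26 + ord('v') − ord('a') = 47
'q': a..z range, 26 + ord('q') − ord('a') = 42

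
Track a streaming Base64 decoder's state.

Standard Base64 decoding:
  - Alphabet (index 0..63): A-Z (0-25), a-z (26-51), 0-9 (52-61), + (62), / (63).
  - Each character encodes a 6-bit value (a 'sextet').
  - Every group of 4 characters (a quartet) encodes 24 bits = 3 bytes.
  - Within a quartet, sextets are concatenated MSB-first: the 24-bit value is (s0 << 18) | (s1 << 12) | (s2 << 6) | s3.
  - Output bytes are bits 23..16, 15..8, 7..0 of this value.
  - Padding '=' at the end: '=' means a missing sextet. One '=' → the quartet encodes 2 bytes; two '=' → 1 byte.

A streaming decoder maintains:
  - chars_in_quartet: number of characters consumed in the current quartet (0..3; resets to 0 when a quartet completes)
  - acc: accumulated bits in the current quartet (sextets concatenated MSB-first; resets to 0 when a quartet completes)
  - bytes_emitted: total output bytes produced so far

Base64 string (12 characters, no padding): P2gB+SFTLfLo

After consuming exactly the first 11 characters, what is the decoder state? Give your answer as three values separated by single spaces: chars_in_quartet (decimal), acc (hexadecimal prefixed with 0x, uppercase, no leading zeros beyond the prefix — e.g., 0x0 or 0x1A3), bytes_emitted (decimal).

Answer: 3 0xB7CB 6

Derivation:
After char 0 ('P'=15): chars_in_quartet=1 acc=0xF bytes_emitted=0
After char 1 ('2'=54): chars_in_quartet=2 acc=0x3F6 bytes_emitted=0
After char 2 ('g'=32): chars_in_quartet=3 acc=0xFDA0 bytes_emitted=0
After char 3 ('B'=1): chars_in_quartet=4 acc=0x3F6801 -> emit 3F 68 01, reset; bytes_emitted=3
After char 4 ('+'=62): chars_in_quartet=1 acc=0x3E bytes_emitted=3
After char 5 ('S'=18): chars_in_quartet=2 acc=0xF92 bytes_emitted=3
After char 6 ('F'=5): chars_in_quartet=3 acc=0x3E485 bytes_emitted=3
After char 7 ('T'=19): chars_in_quartet=4 acc=0xF92153 -> emit F9 21 53, reset; bytes_emitted=6
After char 8 ('L'=11): chars_in_quartet=1 acc=0xB bytes_emitted=6
After char 9 ('f'=31): chars_in_quartet=2 acc=0x2DF bytes_emitted=6
After char 10 ('L'=11): chars_in_quartet=3 acc=0xB7CB bytes_emitted=6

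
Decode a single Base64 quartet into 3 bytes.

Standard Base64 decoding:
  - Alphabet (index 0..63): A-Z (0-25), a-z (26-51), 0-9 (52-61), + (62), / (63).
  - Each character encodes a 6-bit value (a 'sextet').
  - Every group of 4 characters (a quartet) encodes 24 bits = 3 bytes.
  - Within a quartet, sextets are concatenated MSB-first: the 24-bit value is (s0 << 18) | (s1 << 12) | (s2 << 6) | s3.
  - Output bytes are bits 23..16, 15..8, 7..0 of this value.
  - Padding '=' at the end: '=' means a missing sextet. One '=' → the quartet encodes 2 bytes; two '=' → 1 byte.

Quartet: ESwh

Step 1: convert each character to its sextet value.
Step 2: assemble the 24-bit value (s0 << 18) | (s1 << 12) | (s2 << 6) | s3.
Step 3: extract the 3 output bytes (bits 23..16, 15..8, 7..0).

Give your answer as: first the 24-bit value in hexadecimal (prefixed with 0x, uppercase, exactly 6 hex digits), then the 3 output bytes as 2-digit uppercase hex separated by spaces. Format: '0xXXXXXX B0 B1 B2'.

Sextets: E=4, S=18, w=48, h=33
24-bit: (4<<18) | (18<<12) | (48<<6) | 33
      = 0x100000 | 0x012000 | 0x000C00 | 0x000021
      = 0x112C21
Bytes: (v>>16)&0xFF=11, (v>>8)&0xFF=2C, v&0xFF=21

Answer: 0x112C21 11 2C 21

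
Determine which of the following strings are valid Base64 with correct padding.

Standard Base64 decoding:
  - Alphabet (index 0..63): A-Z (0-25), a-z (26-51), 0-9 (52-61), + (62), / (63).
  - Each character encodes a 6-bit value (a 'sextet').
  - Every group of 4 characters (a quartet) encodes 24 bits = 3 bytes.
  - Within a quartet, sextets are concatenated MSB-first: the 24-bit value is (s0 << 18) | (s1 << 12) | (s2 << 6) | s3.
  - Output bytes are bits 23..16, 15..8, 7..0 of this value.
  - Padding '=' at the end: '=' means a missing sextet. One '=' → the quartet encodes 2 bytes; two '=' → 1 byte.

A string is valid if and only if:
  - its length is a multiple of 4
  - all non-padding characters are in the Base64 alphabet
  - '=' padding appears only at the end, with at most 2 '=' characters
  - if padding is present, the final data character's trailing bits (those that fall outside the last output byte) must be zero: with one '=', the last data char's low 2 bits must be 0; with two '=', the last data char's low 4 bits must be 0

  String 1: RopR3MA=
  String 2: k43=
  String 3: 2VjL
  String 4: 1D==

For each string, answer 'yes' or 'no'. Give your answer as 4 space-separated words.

Answer: yes no yes no

Derivation:
String 1: 'RopR3MA=' → valid
String 2: 'k43=' → invalid (bad trailing bits)
String 3: '2VjL' → valid
String 4: '1D==' → invalid (bad trailing bits)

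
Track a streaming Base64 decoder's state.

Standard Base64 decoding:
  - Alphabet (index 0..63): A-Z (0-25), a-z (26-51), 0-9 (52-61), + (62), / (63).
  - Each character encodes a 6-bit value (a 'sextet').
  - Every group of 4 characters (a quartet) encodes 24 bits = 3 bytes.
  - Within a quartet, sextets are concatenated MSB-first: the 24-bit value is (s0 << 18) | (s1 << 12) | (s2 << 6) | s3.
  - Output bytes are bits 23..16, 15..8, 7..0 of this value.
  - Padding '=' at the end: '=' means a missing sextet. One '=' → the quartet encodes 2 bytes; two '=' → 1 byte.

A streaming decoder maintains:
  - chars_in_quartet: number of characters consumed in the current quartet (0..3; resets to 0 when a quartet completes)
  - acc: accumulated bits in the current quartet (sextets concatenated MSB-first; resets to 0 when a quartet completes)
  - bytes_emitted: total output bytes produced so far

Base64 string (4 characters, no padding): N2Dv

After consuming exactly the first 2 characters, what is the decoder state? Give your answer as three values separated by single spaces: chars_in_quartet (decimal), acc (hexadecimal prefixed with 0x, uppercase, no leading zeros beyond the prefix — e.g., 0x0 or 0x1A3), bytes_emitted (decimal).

After char 0 ('N'=13): chars_in_quartet=1 acc=0xD bytes_emitted=0
After char 1 ('2'=54): chars_in_quartet=2 acc=0x376 bytes_emitted=0

Answer: 2 0x376 0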